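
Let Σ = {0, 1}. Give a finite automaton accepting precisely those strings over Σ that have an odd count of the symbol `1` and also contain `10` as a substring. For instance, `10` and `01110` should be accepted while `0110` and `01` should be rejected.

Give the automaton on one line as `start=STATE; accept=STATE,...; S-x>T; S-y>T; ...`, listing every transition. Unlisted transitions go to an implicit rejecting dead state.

start=s0; accept=s2; s0-0>s0; s0-1>s1; s1-0>s2; s1-1>s3; s2-0>s2; s2-1>s4; s3-0>s4; s3-1>s1; s4-0>s4; s4-1>s2

Run two small machines in parallel and take their product. One (2 states) tracks the count of `1`s modulo 2; the other (3 states) tracks whether and how much of `10` has been seen. Each combined state is a pair, one component from each; accept when both components accept.
5 states suffice.
        0   1  
>  s0   s0  s1 
   s1   s2  s3 
 * s2   s2  s4 
   s3   s4  s1 
   s4   s4  s2 
(> = start, * = accepting)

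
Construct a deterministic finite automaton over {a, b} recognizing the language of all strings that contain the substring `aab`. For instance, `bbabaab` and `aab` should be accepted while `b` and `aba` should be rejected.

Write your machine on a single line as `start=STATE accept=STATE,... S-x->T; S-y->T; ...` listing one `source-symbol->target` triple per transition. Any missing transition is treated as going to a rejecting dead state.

start=S0; accept=S3; S0-a->S1; S0-b->S0; S1-a->S2; S1-b->S0; S2-a->S2; S2-b->S3; S3-a->S3; S3-b->S3

Track how much of `aab` has been matched so far: state S0 is no progress, S3 is the absorbing accept state reached once `aab` has occurred. Intermediate states record partial matches; on a mismatch, fall back to the longest reusable overlap.
        a   b  
>  S0   S1  S0 
   S1   S2  S0 
   S2   S2  S3 
 * S3   S3  S3 
(> = start, * = accepting)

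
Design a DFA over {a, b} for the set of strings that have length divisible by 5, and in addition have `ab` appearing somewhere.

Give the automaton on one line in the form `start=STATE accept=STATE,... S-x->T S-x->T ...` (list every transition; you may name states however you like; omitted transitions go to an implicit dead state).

start=q0 accept=q13 q0-a->q1 q0-b->q2 q1-a->q3 q1-b->q4 q2-a->q3 q2-b->q5 q3-a->q6 q3-b->q7 q4-a->q7 q4-b->q7 q5-a->q6 q5-b->q8 q6-a->q9 q6-b->q10 q7-a->q10 q7-b->q10 q8-a->q9 q8-b->q11 q9-a->q12 q9-b->q13 q10-a->q13 q10-b->q13 q11-a->q12 q11-b->q0 q12-a->q1 q12-b->q14 q13-a->q14 q13-b->q14 q14-a->q4 q14-b->q4

Build one automaton per condition and run them in lockstep. One (5 states) tracks the input length modulo 5; the other (3 states) tracks whether and how much of `ab` has been seen. Each combined state is a pair, one component from each; accept when both components accept.
15 states suffice.
          a    b  
>  q0     q1   q2 
   q1     q3   q4 
   q2     q3   q5 
   q3     q6   q7 
   q4     q7   q7 
   q5     q6   q8 
   q6     q9  q10 
   q7    q10  q10 
   q8     q9  q11 
   q9    q12  q13 
   q10   q13  q13 
   q11   q12   q0 
   q12    q1  q14 
 * q13   q14  q14 
   q14    q4   q4 
(> = start, * = accepting)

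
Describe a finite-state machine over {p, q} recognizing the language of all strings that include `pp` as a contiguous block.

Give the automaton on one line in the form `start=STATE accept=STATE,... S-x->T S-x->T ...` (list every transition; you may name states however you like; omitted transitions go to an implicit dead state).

Track how much of `pp` has been matched so far: state S0 is no progress, S2 is the absorbing accept state reached once `pp` has occurred. Intermediate states record partial matches; on a mismatch, fall back to the longest reusable overlap.
        p   q  
>  S0   S1  S0 
   S1   S2  S0 
 * S2   S2  S2 
(> = start, * = accepting)

start=S0 accept=S2 S0-p->S1 S0-q->S0 S1-p->S2 S1-q->S0 S2-p->S2 S2-q->S2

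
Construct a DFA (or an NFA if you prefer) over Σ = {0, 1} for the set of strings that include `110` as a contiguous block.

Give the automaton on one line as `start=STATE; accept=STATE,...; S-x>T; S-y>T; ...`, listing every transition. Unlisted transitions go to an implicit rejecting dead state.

start=s0; accept=s3; s0-0>s0; s0-1>s1; s1-0>s0; s1-1>s2; s2-0>s3; s2-1>s2; s3-0>s3; s3-1>s3

States s0..s2 record the length of the longest prefix of `110` that matches the current input suffix. Reaching s3 means `110` has been seen, and we stay there forever. Accept from s3.
A 4-state machine:
        0   1  
>  s0   s0  s1 
   s1   s0  s2 
   s2   s3  s2 
 * s3   s3  s3 
(> = start, * = accepting)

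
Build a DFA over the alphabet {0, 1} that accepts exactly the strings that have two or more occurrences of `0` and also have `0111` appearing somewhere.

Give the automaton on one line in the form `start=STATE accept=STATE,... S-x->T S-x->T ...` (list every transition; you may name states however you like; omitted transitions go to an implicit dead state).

Run two small machines in parallel and take their product. One (4 states) tracks the count of `0`s, saturating at 3; the other (5 states) tracks whether and how much of `0111` has been seen. Each combined state is a pair, one component from each; accept when both components accept. Equivalent product states are then merged.
With 9 states:
        0   1  
>  s0   s1  s0 
   s1   s2  s3 
   s2   s2  s4 
   s3   s2  s5 
   s4   s2  s6 
   s5   s2  s7 
   s6   s2  s8 
   s7   s8  s7 
 * s8   s8  s8 
(> = start, * = accepting)

start=s0 accept=s8 s0-0->s1 s0-1->s0 s1-0->s2 s1-1->s3 s2-0->s2 s2-1->s4 s3-0->s2 s3-1->s5 s4-0->s2 s4-1->s6 s5-0->s2 s5-1->s7 s6-0->s2 s6-1->s8 s7-0->s8 s7-1->s7 s8-0->s8 s8-1->s8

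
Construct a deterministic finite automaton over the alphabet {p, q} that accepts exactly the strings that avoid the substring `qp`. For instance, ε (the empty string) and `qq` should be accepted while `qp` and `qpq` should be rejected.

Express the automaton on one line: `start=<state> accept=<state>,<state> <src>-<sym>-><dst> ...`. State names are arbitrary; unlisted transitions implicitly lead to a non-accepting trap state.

start=s0 accept=s0,s1 s0-p->s0 s0-q->s1 s1-p->s2 s1-q->s1 s2-p->s2 s2-q->s2

Track partial matches of the forbidden pattern `qp`. State s2 is a dead state reached once `qp` has occurred; every other state accepts. s0 means no part of `qp` is currently matched.
3 states suffice.
        p   q  
>* s0   s0  s1 
 * s1   s2  s1 
   s2   s2  s2 
(> = start, * = accepting)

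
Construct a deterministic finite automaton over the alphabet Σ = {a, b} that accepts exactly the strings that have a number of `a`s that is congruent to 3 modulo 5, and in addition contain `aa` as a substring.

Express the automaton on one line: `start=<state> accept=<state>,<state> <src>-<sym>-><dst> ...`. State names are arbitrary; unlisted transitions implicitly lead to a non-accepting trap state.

start=S0 accept=S4 S0-a->S1 S0-b->S0 S1-a->S2 S1-b->S3 S2-a->S4 S2-b->S2 S3-a->S5 S3-b->S3 S4-a->S6 S4-b->S4 S5-a->S4 S5-b->S7 S6-a->S8 S6-b->S6 S7-a->S9 S7-b->S7 S8-a->S10 S8-b->S8 S9-a->S6 S9-b->S11 S10-a->S2 S10-b->S10 S11-a->S12 S11-b->S11 S12-a->S8 S12-b->S13 S13-a->S14 S13-b->S13 S14-a->S10 S14-b->S0

Handle the two conditions separately and then intersect. The first has 5 states tracking the count of `a`s modulo 5; the second has 3 states tracking whether and how much of `aa` has been seen. A product state is a pair (one from each), accepting exactly when both do.
With 15 states:
          a    b  
>  S0     S1   S0 
   S1     S2   S3 
   S2     S4   S2 
   S3     S5   S3 
 * S4     S6   S4 
   S5     S4   S7 
   S6     S8   S6 
   S7     S9   S7 
   S8    S10   S8 
   S9     S6  S11 
   S10    S2  S10 
   S11   S12  S11 
   S12    S8  S13 
   S13   S14  S13 
   S14   S10   S0 
(> = start, * = accepting)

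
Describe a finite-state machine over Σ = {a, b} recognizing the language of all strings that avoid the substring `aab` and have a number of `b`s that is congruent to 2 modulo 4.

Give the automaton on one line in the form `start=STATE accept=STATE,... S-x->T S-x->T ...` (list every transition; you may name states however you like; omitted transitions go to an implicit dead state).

start=S0 accept=S5,S6,S8 S0-a->S1 S0-b->S2 S1-a->S3 S1-b->S2 S2-a->S4 S2-b->S5 S3-a->S3 S3-b->S3 S4-a->S3 S4-b->S5 S5-a->S6 S5-b->S7 S6-a->S8 S6-b->S7 S7-a->S9 S7-b->S0 S8-a->S8 S8-b->S3 S9-a->S3 S9-b->S0

Build one automaton per condition and run them in lockstep. The first has 4 states tracking partial matches of the forbidden pattern `aab`; the second has 4 states tracking the count of `b`s modulo 4. A product state is a pair (one from each), accepting exactly when both do. Equivalent product states are then merged.
        a   b  
>  S0   S1  S2 
   S1   S3  S2 
   S2   S4  S5 
   S3   S3  S3 
   S4   S3  S5 
 * S5   S6  S7 
 * S6   S8  S7 
   S7   S9  S0 
 * S8   S8  S3 
   S9   S3  S0 
(> = start, * = accepting)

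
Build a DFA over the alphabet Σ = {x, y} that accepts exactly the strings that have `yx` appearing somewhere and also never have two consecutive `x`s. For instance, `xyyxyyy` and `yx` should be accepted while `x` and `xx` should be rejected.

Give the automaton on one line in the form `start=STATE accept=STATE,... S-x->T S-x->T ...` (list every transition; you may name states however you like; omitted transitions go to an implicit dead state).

start=q0 accept=q4,q7 q0-x->q1 q0-y->q2 q1-x->q3 q1-y->q2 q2-x->q4 q2-y->q2 q3-x->q3 q3-y->q5 q4-x->q6 q4-y->q7 q5-x->q6 q5-y->q5 q6-x->q6 q6-y->q6 q7-x->q4 q7-y->q7

Handle the two conditions separately and then intersect. The first has 3 states tracking whether and how much of `yx` has been seen; the second has 3 states tracking partial matches of the forbidden pattern `xx`. A product state is a pair (one from each), accepting exactly when both do.
        x   y  
>  q0   q1  q2 
   q1   q3  q2 
   q2   q4  q2 
   q3   q3  q5 
 * q4   q6  q7 
   q5   q6  q5 
   q6   q6  q6 
 * q7   q4  q7 
(> = start, * = accepting)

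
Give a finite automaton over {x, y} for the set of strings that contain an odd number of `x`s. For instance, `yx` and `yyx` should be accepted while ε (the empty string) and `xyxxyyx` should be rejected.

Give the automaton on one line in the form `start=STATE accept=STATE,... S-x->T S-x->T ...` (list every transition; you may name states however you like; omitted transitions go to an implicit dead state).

start=S0 accept=S1 S0-x->S1 S0-y->S0 S1-x->S0 S1-y->S1

Keep the running count of `x`s modulo 2: each `x` advances along the cycle S0 → S1 → S0 while other symbols loop. Accept at S1.
A 2-state machine:
        x   y  
>  S0   S1  S0 
 * S1   S0  S1 
(> = start, * = accepting)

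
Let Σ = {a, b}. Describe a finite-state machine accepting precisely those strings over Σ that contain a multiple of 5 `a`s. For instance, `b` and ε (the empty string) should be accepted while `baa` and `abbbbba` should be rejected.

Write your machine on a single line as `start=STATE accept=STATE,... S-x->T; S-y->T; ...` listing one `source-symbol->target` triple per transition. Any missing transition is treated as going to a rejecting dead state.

start=q0; accept=q0; q0-a->q1; q0-b->q0; q1-a->q2; q1-b->q1; q2-a->q3; q2-b->q2; q3-a->q4; q3-b->q3; q4-a->q0; q4-b->q4

The only thing that matters is how many `a`s have appeared, reduced mod 5. Use one state per residue: q0 for 0, …, q4 for 4. Reading `a` moves to the next residue; anything else stays put. q0 is accepting.
5 states suffice.
        a   b  
>* q0   q1  q0 
   q1   q2  q1 
   q2   q3  q2 
   q3   q4  q3 
   q4   q0  q4 
(> = start, * = accepting)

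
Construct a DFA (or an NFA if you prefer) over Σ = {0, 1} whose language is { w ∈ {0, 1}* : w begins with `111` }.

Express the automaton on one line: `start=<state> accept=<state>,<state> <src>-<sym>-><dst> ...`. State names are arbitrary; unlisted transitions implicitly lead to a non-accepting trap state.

start=s0 accept=s3 s0-0->s4 s0-1->s1 s1-0->s4 s1-1->s2 s2-0->s4 s2-1->s3 s3-0->s3 s3-1->s3 s4-0->s4 s4-1->s4

Walk along `111` while the input agrees: from s0 take `1` to s1, and so on. Any deviation drops to the rejecting sink s4. Once s3 is reached the prefix is confirmed and every continuation is accepted.
With 5 states:
        0   1  
>  s0   s4  s1 
   s1   s4  s2 
   s2   s4  s3 
 * s3   s3  s3 
   s4   s4  s4 
(> = start, * = accepting)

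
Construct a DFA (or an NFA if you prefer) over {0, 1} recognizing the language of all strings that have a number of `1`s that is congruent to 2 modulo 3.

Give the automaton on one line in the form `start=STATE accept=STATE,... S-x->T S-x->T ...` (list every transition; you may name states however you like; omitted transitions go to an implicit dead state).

start=S0 accept=S2 S0-0->S0 S0-1->S1 S1-0->S1 S1-1->S2 S2-0->S2 S2-1->S0

Keep the running count of `1`s modulo 3: each `1` advances along the cycle S0 → S1 → S2 → S0 while other symbols loop. Accept at S2.
        0   1  
>  S0   S0  S1 
   S1   S1  S2 
 * S2   S2  S0 
(> = start, * = accepting)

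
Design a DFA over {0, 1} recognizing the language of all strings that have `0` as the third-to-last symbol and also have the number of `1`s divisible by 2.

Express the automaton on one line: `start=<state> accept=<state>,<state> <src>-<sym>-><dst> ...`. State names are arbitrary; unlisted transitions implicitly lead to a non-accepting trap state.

Build one automaton per condition and run them in lockstep. One (15 states) tracks the last 3 symbols read; the other (2 states) tracks the count of `1`s modulo 2. Each combined state is a pair, one component from each; accept when both components accept. Minimizing collapses redundant product states.
A 12-state machine:
          0    1  
>  S0     S1   S2 
   S1     S3   S4 
   S2     S5   S0 
   S3     S6   S4 
   S4     S5   S7 
   S5     S8   S9 
 * S6     S6   S4 
 * S7     S1   S2 
   S8     S8  S10 
   S9    S11   S2 
 * S10   S11   S2 
 * S11    S3   S4 
(> = start, * = accepting)

start=S0 accept=S6,S7,S10,S11 S0-0->S1 S0-1->S2 S1-0->S3 S1-1->S4 S2-0->S5 S2-1->S0 S3-0->S6 S3-1->S4 S4-0->S5 S4-1->S7 S5-0->S8 S5-1->S9 S6-0->S6 S6-1->S4 S7-0->S1 S7-1->S2 S8-0->S8 S8-1->S10 S9-0->S11 S9-1->S2 S10-0->S11 S10-1->S2 S11-0->S3 S11-1->S4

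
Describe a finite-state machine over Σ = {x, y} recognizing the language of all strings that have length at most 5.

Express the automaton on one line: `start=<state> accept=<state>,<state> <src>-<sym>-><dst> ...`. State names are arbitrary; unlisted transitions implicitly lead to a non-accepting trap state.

Count input length up to 6: every symbol moves from q0 toward q6, which means 'more than 5' and absorbs. Accept from {q0, q1, q2, q3, q4, q5}.
        x   y  
>* q0   q1  q1 
 * q1   q2  q2 
 * q2   q3  q3 
 * q3   q4  q4 
 * q4   q5  q5 
 * q5   q6  q6 
   q6   q6  q6 
(> = start, * = accepting)

start=q0 accept=q0,q1,q2,q3,q4,q5 q0-x->q1 q0-y->q1 q1-x->q2 q1-y->q2 q2-x->q3 q2-y->q3 q3-x->q4 q3-y->q4 q4-x->q5 q4-y->q5 q5-x->q6 q5-y->q6 q6-x->q6 q6-y->q6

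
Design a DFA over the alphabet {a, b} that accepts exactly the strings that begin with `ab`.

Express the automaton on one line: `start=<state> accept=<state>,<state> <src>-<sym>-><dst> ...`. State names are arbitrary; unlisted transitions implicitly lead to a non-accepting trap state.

start=q0 accept=q2 q0-a->q1 q0-b->q3 q1-a->q3 q1-b->q2 q2-a->q2 q2-b->q2 q3-a->q3 q3-b->q3

Walk along `ab` while the input agrees: from q0 take `a` to q1, and so on. Any deviation drops to the rejecting sink q3. Once q2 is reached the prefix is confirmed and every continuation is accepted.
A 4-state machine:
        a   b  
>  q0   q1  q3 
   q1   q3  q2 
 * q2   q2  q2 
   q3   q3  q3 
(> = start, * = accepting)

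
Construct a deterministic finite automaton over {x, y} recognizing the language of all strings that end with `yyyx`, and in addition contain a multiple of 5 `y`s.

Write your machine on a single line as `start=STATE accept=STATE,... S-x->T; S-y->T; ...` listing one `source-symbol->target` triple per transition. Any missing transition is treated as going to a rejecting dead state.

start=S0; accept=S8; S0-x->S0; S0-y->S1; S1-x->S1; S1-y->S2; S2-x->S2; S2-y->S3; S3-x->S4; S3-y->S5; S4-x->S4; S4-y->S6; S5-x->S6; S5-y->S7; S6-x->S6; S6-y->S0; S7-x->S8; S7-y->S1; S8-x->S0; S8-y->S1

Build one automaton per condition and run them in lockstep. One (5 states) tracks how much of the suffix `yyyx` has currently been matched; the other (5 states) tracks the count of `y`s modulo 5. Each combined state is a pair, one component from each; accept when both components accept. Minimizing collapses redundant product states.
9 states suffice.
        x   y  
>  S0   S0  S1 
   S1   S1  S2 
   S2   S2  S3 
   S3   S4  S5 
   S4   S4  S6 
   S5   S6  S7 
   S6   S6  S0 
   S7   S8  S1 
 * S8   S0  S1 
(> = start, * = accepting)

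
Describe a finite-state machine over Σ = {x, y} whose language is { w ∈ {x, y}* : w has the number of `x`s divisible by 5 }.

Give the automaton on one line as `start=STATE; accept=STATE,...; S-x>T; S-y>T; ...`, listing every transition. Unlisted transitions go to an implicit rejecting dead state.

start=q0; accept=q0; q0-x>q1; q0-y>q0; q1-x>q2; q1-y>q1; q2-x>q3; q2-y>q2; q3-x>q4; q3-y>q3; q4-x>q0; q4-y>q4

Keep the running count of `x`s modulo 5: each `x` advances along the cycle q0 → q1 → q2 → q3 → q4 → q0 while other symbols loop. Accept at q0.
A 5-state machine:
        x   y  
>* q0   q1  q0 
   q1   q2  q1 
   q2   q3  q2 
   q3   q4  q3 
   q4   q0  q4 
(> = start, * = accepting)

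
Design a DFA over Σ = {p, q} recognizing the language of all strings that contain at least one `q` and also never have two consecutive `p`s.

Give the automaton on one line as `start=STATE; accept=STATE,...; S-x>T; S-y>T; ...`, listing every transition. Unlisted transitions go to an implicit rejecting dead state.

start=A; accept=C,E,F,H; A-p>B; A-q>C; B-p>D; B-q>C; C-p>E; C-q>F; D-p>D; D-q>G; E-p>G; E-q>F; F-p>H; F-q>F; G-p>G; G-q>I; H-p>I; H-q>F; I-p>I; I-q>I

Handle the two conditions separately and then intersect. One (3 states) tracks the count of `q`s, saturating at 2; the other (3 states) tracks partial matches of the forbidden pattern `pp`. Each combined state is a pair, one component from each; accept when both components accept.
9 states suffice.
       p  q 
>  A   B  C 
   B   D  C 
 * C   E  F 
   D   D  G 
 * E   G  F 
 * F   H  F 
   G   G  I 
 * H   I  F 
   I   I  I 
(> = start, * = accepting)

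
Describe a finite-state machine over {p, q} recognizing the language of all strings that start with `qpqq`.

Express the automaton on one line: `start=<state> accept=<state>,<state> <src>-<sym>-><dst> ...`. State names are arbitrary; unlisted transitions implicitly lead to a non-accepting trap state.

start=s0 accept=s4 s0-p->s5 s0-q->s1 s1-p->s2 s1-q->s5 s2-p->s5 s2-q->s3 s3-p->s5 s3-q->s4 s4-p->s4 s4-q->s4 s5-p->s5 s5-q->s5

Check the first 4 symbols one by one: s0 through s3 record how many have matched `qpqq` so far; any wrong symbol goes to the dead state s5. After all 4 match we enter the accepting sink s4.
        p   q  
>  s0   s5  s1 
   s1   s2  s5 
   s2   s5  s3 
   s3   s5  s4 
 * s4   s4  s4 
   s5   s5  s5 
(> = start, * = accepting)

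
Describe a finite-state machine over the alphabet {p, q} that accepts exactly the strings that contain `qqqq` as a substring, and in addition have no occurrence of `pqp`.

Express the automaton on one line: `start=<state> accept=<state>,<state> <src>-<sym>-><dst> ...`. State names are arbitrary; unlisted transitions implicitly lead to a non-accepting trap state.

start=s0 accept=s8,s10,s12 s0-p->s1 s0-q->s2 s1-p->s1 s1-q->s3 s2-p->s1 s2-q->s4 s3-p->s5 s3-q->s4 s4-p->s1 s4-q->s6 s5-p->s5 s5-q->s7 s6-p->s1 s6-q->s8 s7-p->s5 s7-q->s9 s8-p->s10 s8-q->s8 s9-p->s5 s9-q->s11 s10-p->s10 s10-q->s12 s11-p->s5 s11-q->s13 s12-p->s13 s12-q->s8 s13-p->s13 s13-q->s13

Handle the two conditions separately and then intersect. The first has 5 states tracking whether and how much of `qqqq` has been seen; the second has 4 states tracking partial matches of the forbidden pattern `pqp`. A product state is a pair (one from each), accepting exactly when both do.
A 14-state machine:
          p    q  
>  s0     s1   s2 
   s1     s1   s3 
   s2     s1   s4 
   s3     s5   s4 
   s4     s1   s6 
   s5     s5   s7 
   s6     s1   s8 
   s7     s5   s9 
 * s8    s10   s8 
   s9     s5  s11 
 * s10   s10  s12 
   s11    s5  s13 
 * s12   s13   s8 
   s13   s13  s13 
(> = start, * = accepting)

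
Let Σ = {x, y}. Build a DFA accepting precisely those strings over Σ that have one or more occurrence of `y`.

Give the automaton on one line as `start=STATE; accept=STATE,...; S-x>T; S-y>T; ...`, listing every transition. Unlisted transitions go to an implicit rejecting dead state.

Count `y`s, saturating at 2: state q0 means no `y` yet, q1 means one `y` seen, q2 means more than one. Each `y` increments (capped at q2); other symbols loop. Accept from {q1, q2}.
A 3-state machine:
        x   y  
>  q0   q0  q1 
 * q1   q1  q2 
 * q2   q2  q2 
(> = start, * = accepting)

start=q0; accept=q1,q2; q0-x>q0; q0-y>q1; q1-x>q1; q1-y>q2; q2-x>q2; q2-y>q2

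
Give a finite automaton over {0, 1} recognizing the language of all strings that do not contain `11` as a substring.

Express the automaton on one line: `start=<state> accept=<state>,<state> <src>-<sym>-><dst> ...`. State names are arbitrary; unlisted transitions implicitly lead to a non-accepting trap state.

Track partial matches of the forbidden pattern `11`. State q2 is a dead state reached once `11` has occurred; every other state accepts. q0 means no part of `11` is currently matched.
A 3-state machine:
        0   1  
>* q0   q0  q1 
 * q1   q0  q2 
   q2   q2  q2 
(> = start, * = accepting)

start=q0 accept=q0,q1 q0-0->q0 q0-1->q1 q1-0->q0 q1-1->q2 q2-0->q2 q2-1->q2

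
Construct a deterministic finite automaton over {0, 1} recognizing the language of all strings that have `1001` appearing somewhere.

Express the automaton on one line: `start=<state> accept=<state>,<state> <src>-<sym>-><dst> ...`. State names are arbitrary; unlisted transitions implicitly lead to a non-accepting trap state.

Track how much of `1001` has been matched so far: state s0 is no progress, s4 is the absorbing accept state reached once `1001` has occurred. Intermediate states record partial matches; on a mismatch, fall back to the longest reusable overlap.
With 5 states:
        0   1  
>  s0   s0  s1 
   s1   s2  s1 
   s2   s3  s1 
   s3   s0  s4 
 * s4   s4  s4 
(> = start, * = accepting)

start=s0 accept=s4 s0-0->s0 s0-1->s1 s1-0->s2 s1-1->s1 s2-0->s3 s2-1->s1 s3-0->s0 s3-1->s4 s4-0->s4 s4-1->s4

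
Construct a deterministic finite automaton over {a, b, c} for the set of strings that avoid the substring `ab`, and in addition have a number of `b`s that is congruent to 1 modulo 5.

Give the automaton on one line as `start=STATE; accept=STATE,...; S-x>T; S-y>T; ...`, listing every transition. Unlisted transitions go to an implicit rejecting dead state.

start=q0; accept=q2,q4; q0-a>q1; q0-b>q2; q0-c>q0; q1-a>q1; q1-b>q3; q1-c>q0; q2-a>q4; q2-b>q5; q2-c>q2; q3-a>q3; q3-b>q3; q3-c>q3; q4-a>q4; q4-b>q3; q4-c>q2; q5-a>q6; q5-b>q7; q5-c>q5; q6-a>q6; q6-b>q3; q6-c>q5; q7-a>q8; q7-b>q9; q7-c>q7; q8-a>q8; q8-b>q3; q8-c>q7; q9-a>q10; q9-b>q0; q9-c>q9; q10-a>q10; q10-b>q3; q10-c>q9

Run two small machines in parallel and take their product. One (3 states) tracks partial matches of the forbidden pattern `ab`; the other (5 states) tracks the count of `b`s modulo 5. Each combined state is a pair, one component from each; accept when both components accept. After merging equivalent states the machine shrinks.
An 11-state machine:
          a    b    c  
>  q0     q1   q2   q0 
   q1     q1   q3   q0 
 * q2     q4   q5   q2 
   q3     q3   q3   q3 
 * q4     q4   q3   q2 
   q5     q6   q7   q5 
   q6     q6   q3   q5 
   q7     q8   q9   q7 
   q8     q8   q3   q7 
   q9    q10   q0   q9 
   q10   q10   q3   q9 
(> = start, * = accepting)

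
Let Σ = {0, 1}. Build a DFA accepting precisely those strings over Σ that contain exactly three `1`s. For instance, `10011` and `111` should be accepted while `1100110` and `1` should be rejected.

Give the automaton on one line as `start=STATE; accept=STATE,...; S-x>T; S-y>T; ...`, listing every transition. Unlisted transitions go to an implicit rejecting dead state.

start=S0; accept=S3; S0-0>S0; S0-1>S1; S1-0>S1; S1-1>S2; S2-0>S2; S2-1>S3; S3-0>S3; S3-1>S4; S4-0>S4; S4-1>S4

Only the number of `1`s matters, and only up to 4. Make a chain S0 → S1 → S2 → S3 → S4 advanced by each `1` (with S4 absorbing); every other symbol self-loops. The accepting set is {S3}.
A 5-state machine:
        0   1  
>  S0   S0  S1 
   S1   S1  S2 
   S2   S2  S3 
 * S3   S3  S4 
   S4   S4  S4 
(> = start, * = accepting)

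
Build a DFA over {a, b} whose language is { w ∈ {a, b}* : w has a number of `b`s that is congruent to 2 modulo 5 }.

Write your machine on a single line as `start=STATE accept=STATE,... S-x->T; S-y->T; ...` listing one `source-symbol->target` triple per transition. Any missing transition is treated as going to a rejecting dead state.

The only thing that matters is how many `b`s have appeared, reduced mod 5. Use one state per residue: q0 for 0, …, q4 for 4. Reading `b` moves to the next residue; anything else stays put. q2 is accepting.
        a   b  
>  q0   q0  q1 
   q1   q1  q2 
 * q2   q2  q3 
   q3   q3  q4 
   q4   q4  q0 
(> = start, * = accepting)

start=q0; accept=q2; q0-a->q0; q0-b->q1; q1-a->q1; q1-b->q2; q2-a->q2; q2-b->q3; q3-a->q3; q3-b->q4; q4-a->q4; q4-b->q0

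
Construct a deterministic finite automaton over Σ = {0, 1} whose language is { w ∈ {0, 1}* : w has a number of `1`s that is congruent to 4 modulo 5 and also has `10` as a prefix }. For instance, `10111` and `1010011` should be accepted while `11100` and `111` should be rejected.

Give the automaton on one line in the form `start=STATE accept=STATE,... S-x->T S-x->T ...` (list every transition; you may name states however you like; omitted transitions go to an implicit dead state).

Build one automaton per condition and run them in lockstep. The first has 5 states tracking the count of `1`s modulo 5; the second has 4 states tracking whether the input so far still matches the prefix `10`. A product state is a pair (one from each), accepting exactly when both do. After merging equivalent states the machine shrinks.
With 8 states:
        0   1  
>  S0   S1  S2 
   S1   S1  S1 
   S2   S3  S1 
   S3   S3  S4 
   S4   S4  S5 
   S5   S5  S6 
 * S6   S6  S7 
   S7   S7  S3 
(> = start, * = accepting)

start=S0 accept=S6 S0-0->S1 S0-1->S2 S1-0->S1 S1-1->S1 S2-0->S3 S2-1->S1 S3-0->S3 S3-1->S4 S4-0->S4 S4-1->S5 S5-0->S5 S5-1->S6 S6-0->S6 S6-1->S7 S7-0->S7 S7-1->S3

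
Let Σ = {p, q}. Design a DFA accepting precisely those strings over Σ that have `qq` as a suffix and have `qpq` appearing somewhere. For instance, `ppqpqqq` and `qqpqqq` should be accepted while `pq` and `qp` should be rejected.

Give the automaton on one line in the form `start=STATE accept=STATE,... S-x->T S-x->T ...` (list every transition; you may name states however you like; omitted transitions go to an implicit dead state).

Run two small machines in parallel and take their product. One (3 states) tracks how much of the suffix `qq` has currently been matched; the other (4 states) tracks whether and how much of `qpq` has been seen. Each combined state is a pair, one component from each; accept when both components accept. Minimizing collapses redundant product states.
With 6 states:
       p  q 
>  A   A  B 
   B   C  B 
   C   A  D 
   D   E  F 
   E   E  D 
 * F   E  F 
(> = start, * = accepting)

start=A accept=F A-p->A A-q->B B-p->C B-q->B C-p->A C-q->D D-p->E D-q->F E-p->E E-q->D F-p->E F-q->F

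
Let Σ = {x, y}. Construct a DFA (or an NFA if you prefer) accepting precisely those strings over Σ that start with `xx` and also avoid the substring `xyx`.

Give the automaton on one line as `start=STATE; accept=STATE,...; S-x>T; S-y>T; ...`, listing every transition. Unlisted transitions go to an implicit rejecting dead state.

start=A; accept=D,G,J; A-x>B; A-y>C; B-x>D; B-y>E; C-x>F; C-y>C; D-x>D; D-y>G; E-x>H; E-y>C; F-x>F; F-y>E; G-x>I; G-y>J; H-x>H; H-y>H; I-x>I; I-y>I; J-x>D; J-y>J

Build one automaton per condition and run them in lockstep. The first has 4 states tracking whether the input so far still matches the prefix `xx`; the second has 4 states tracking partial matches of the forbidden pattern `xyx`. A product state is a pair (one from each), accepting exactly when both do.
A 10-state machine:
       x  y 
>  A   B  C 
   B   D  E 
   C   F  C 
 * D   D  G 
   E   H  C 
   F   F  E 
 * G   I  J 
   H   H  H 
   I   I  I 
 * J   D  J 
(> = start, * = accepting)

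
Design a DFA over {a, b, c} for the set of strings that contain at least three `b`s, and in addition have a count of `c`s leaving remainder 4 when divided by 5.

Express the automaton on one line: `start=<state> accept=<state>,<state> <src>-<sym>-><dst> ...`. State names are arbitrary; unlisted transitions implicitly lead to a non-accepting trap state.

start=S0 accept=S19 S0-a->S0 S0-b->S1 S0-c->S2 S1-a->S1 S1-b->S3 S1-c->S4 S2-a->S2 S2-b->S4 S2-c->S5 S3-a->S3 S3-b->S6 S3-c->S7 S4-a->S4 S4-b->S7 S4-c->S8 S5-a->S5 S5-b->S8 S5-c->S9 S6-a->S6 S6-b->S6 S6-c->S10 S7-a->S7 S7-b->S10 S7-c->S11 S8-a->S8 S8-b->S11 S8-c->S12 S9-a->S9 S9-b->S12 S9-c->S13 S10-a->S10 S10-b->S10 S10-c->S14 S11-a->S11 S11-b->S14 S11-c->S15 S12-a->S12 S12-b->S15 S12-c->S16 S13-a->S13 S13-b->S16 S13-c->S0 S14-a->S14 S14-b->S14 S14-c->S17 S15-a->S15 S15-b->S17 S15-c->S18 S16-a->S16 S16-b->S18 S16-c->S1 S17-a->S17 S17-b->S17 S17-c->S19 S18-a->S18 S18-b->S19 S18-c->S3 S19-a->S19 S19-b->S19 S19-c->S6

Run two small machines in parallel and take their product. One (5 states) tracks the count of `b`s, saturating at 4; the other (5 states) tracks the count of `c`s modulo 5. Each combined state is a pair, one component from each; accept when both components accept. Minimizing collapses redundant product states.
With 20 states:
          a    b    c  
>  S0     S0   S1   S2 
   S1     S1   S3   S4 
   S2     S2   S4   S5 
   S3     S3   S6   S7 
   S4     S4   S7   S8 
   S5     S5   S8   S9 
   S6     S6   S6  S10 
   S7     S7  S10  S11 
   S8     S8  S11  S12 
   S9     S9  S12  S13 
   S10   S10  S10  S14 
   S11   S11  S14  S15 
   S12   S12  S15  S16 
   S13   S13  S16   S0 
   S14   S14  S14  S17 
   S15   S15  S17  S18 
   S16   S16  S18   S1 
   S17   S17  S17  S19 
   S18   S18  S19   S3 
 * S19   S19  S19   S6 
(> = start, * = accepting)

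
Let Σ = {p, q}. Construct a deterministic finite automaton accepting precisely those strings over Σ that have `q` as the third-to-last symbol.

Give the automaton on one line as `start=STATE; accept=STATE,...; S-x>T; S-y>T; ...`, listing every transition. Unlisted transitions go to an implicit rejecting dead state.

start=A; accept=L,M,N,O; A-p>B; A-q>C; B-p>D; B-q>E; C-p>F; C-q>G; D-p>H; D-q>I; E-p>J; E-q>K; F-p>L; F-q>M; G-p>N; G-q>O; H-p>H; H-q>I; I-p>J; I-q>K; J-p>L; J-q>M; K-p>N; K-q>O; L-p>H; L-q>I; M-p>J; M-q>K; N-p>L; N-q>M; O-p>N; O-q>O

Because acceptance depends on a position counted from the end, the machine has to buffer the most recent 3 symbols. Make each state the string of the last up-to-3 symbols read; on input `x` shift the window left and append `x`. Accept when the buffered window has length 3 and begins with `q`.
A 15-state machine:
       p  q 
>  A   B  C 
   B   D  E 
   C   F  G 
   D   H  I 
   E   J  K 
   F   L  M 
   G   N  O 
   H   H  I 
   I   J  K 
   J   L  M 
   K   N  O 
 * L   H  I 
 * M   J  K 
 * N   L  M 
 * O   N  O 
(> = start, * = accepting)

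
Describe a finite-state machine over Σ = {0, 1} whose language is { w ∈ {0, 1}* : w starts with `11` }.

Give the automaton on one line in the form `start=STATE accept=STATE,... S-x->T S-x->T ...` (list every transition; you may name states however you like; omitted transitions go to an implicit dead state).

Walk along `11` while the input agrees: from s0 take `1` to s1, and so on. Any deviation drops to the rejecting sink s3. Once s2 is reached the prefix is confirmed and every continuation is accepted.
With 4 states:
        0   1  
>  s0   s3  s1 
   s1   s3  s2 
 * s2   s2  s2 
   s3   s3  s3 
(> = start, * = accepting)

start=s0 accept=s2 s0-0->s3 s0-1->s1 s1-0->s3 s1-1->s2 s2-0->s2 s2-1->s2 s3-0->s3 s3-1->s3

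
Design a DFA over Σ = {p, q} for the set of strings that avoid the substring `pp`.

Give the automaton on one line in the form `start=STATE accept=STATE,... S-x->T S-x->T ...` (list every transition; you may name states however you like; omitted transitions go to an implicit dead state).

start=S0 accept=S0,S1 S0-p->S1 S0-q->S0 S1-p->S2 S1-q->S0 S2-p->S2 S2-q->S2

Track partial matches of the forbidden pattern `pp`. State S2 is a dead state reached once `pp` has occurred; every other state accepts. S0 means no part of `pp` is currently matched.
3 states suffice.
        p   q  
>* S0   S1  S0 
 * S1   S2  S0 
   S2   S2  S2 
(> = start, * = accepting)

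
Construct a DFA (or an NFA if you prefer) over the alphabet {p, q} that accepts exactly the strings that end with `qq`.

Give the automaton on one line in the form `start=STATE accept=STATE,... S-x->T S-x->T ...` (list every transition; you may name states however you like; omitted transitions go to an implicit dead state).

Remember how much of `qq` the current input suffix matches. State S0 means no match yet; S1 means the last symbol is `q`; S2 means the last 2 symbols are `qq`. Only S2 accepts. On a mismatch, fall back to the longest proper suffix that is still a prefix of `qq`.
        p   q  
>  S0   S0  S1 
   S1   S0  S2 
 * S2   S0  S2 
(> = start, * = accepting)

start=S0 accept=S2 S0-p->S0 S0-q->S1 S1-p->S0 S1-q->S2 S2-p->S0 S2-q->S2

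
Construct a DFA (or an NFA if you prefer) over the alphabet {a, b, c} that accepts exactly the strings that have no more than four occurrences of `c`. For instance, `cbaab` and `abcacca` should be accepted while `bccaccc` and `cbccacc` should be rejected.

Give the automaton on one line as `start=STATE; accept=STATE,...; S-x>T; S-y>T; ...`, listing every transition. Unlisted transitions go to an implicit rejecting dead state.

Only the number of `c`s matters, and only up to 5. Make a chain q0 → q1 → q2 → q3 → q4 → q5 advanced by each `c` (with q5 absorbing); every other symbol self-loops. The accepting set is {q0, q1, q2, q3, q4}.
With 6 states:
        a   b   c  
>* q0   q0  q0  q1 
 * q1   q1  q1  q2 
 * q2   q2  q2  q3 
 * q3   q3  q3  q4 
 * q4   q4  q4  q5 
   q5   q5  q5  q5 
(> = start, * = accepting)

start=q0; accept=q0,q1,q2,q3,q4; q0-a>q0; q0-b>q0; q0-c>q1; q1-a>q1; q1-b>q1; q1-c>q2; q2-a>q2; q2-b>q2; q2-c>q3; q3-a>q3; q3-b>q3; q3-c>q4; q4-a>q4; q4-b>q4; q4-c>q5; q5-a>q5; q5-b>q5; q5-c>q5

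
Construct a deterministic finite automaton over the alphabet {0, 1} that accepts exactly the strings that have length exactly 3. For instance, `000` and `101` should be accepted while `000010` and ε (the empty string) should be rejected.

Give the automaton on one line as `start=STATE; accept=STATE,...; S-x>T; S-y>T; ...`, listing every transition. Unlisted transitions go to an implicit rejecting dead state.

start=A; accept=D; A-0>B; A-1>B; B-0>C; B-1>C; C-0>D; C-1>D; D-0>E; D-1>E; E-0>E; E-1>E

Count input length up to 4: every symbol moves from A toward E, which means 'more than 3' and absorbs. Accept from {D}.
5 states suffice.
       0  1 
>  A   B  B 
   B   C  C 
   C   D  D 
 * D   E  E 
   E   E  E 
(> = start, * = accepting)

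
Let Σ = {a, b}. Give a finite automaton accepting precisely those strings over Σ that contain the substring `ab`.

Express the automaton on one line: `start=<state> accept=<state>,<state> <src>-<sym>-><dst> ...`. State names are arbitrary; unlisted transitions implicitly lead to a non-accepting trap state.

Track how much of `ab` has been matched so far: state q0 is no progress, q2 is the absorbing accept state reached once `ab` has occurred. Intermediate states record partial matches; on a mismatch, fall back to the longest reusable overlap.
With 3 states:
        a   b  
>  q0   q1  q0 
   q1   q1  q2 
 * q2   q2  q2 
(> = start, * = accepting)

start=q0 accept=q2 q0-a->q1 q0-b->q0 q1-a->q1 q1-b->q2 q2-a->q2 q2-b->q2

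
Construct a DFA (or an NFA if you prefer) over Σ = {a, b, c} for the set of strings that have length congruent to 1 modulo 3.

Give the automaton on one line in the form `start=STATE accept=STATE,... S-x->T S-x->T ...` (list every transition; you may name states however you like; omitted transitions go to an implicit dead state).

Count input length modulo 3: every symbol advances one step around the cycle S0 → S1 → S2 → S0. Accept at S1.
With 3 states:
        a   b   c  
>  S0   S1  S1  S1 
 * S1   S2  S2  S2 
   S2   S0  S0  S0 
(> = start, * = accepting)

start=S0 accept=S1 S0-a->S1 S0-b->S1 S0-c->S1 S1-a->S2 S1-b->S2 S1-c->S2 S2-a->S0 S2-b->S0 S2-c->S0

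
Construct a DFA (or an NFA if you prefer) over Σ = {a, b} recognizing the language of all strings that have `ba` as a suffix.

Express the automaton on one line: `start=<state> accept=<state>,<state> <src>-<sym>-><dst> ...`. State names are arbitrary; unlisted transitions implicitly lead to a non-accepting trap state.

start=q0 accept=q2 q0-a->q0 q0-b->q1 q1-a->q2 q1-b->q1 q2-a->q0 q2-b->q1

Remember how much of `ba` the current input suffix matches. State q0 means no match yet; q1 means the last symbol is `b`; q2 means the last 2 symbols are `ba`. Only q2 accepts. On a mismatch, fall back to the longest proper suffix that is still a prefix of `ba`.
        a   b  
>  q0   q0  q1 
   q1   q2  q1 
 * q2   q0  q1 
(> = start, * = accepting)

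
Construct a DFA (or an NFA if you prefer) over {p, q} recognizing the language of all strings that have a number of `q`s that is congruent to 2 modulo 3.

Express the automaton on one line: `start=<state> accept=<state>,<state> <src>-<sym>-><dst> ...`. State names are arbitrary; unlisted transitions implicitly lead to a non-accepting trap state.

start=S0 accept=S2 S0-p->S0 S0-q->S1 S1-p->S1 S1-q->S2 S2-p->S2 S2-q->S0

Keep the running count of `q`s modulo 3: each `q` advances along the cycle S0 → S1 → S2 → S0 while other symbols loop. Accept at S2.
        p   q  
>  S0   S0  S1 
   S1   S1  S2 
 * S2   S2  S0 
(> = start, * = accepting)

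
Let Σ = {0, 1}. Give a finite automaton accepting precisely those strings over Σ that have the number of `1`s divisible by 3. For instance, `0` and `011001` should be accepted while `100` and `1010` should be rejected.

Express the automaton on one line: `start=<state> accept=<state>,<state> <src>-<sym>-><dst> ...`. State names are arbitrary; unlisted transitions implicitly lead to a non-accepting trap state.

Keep the running count of `1`s modulo 3: each `1` advances along the cycle S0 → S1 → S2 → S0 while other symbols loop. Accept at S0.
3 states suffice.
        0   1  
>* S0   S0  S1 
   S1   S1  S2 
   S2   S2  S0 
(> = start, * = accepting)

start=S0 accept=S0 S0-0->S0 S0-1->S1 S1-0->S1 S1-1->S2 S2-0->S2 S2-1->S0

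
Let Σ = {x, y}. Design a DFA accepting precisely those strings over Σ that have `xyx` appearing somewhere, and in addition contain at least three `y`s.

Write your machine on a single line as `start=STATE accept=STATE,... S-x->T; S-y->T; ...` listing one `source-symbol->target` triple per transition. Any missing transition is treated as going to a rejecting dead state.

start=q0; accept=q11; q0-x->q1; q0-y->q2; q1-x->q1; q1-y->q3; q2-x->q4; q2-y->q5; q3-x->q6; q3-y->q5; q4-x->q4; q4-y->q7; q5-x->q8; q5-y->q5; q6-x->q6; q6-y->q9; q7-x->q9; q7-y->q5; q8-x->q8; q8-y->q10; q9-x->q9; q9-y->q11; q10-x->q11; q10-y->q5; q11-x->q11; q11-y->q11

Run two small machines in parallel and take their product. The first has 4 states tracking whether and how much of `xyx` has been seen; the second has 5 states tracking the count of `y`s, saturating at 4. A product state is a pair (one from each), accepting exactly when both do. Minimizing collapses redundant product states.
A 12-state machine:
          x    y  
>  q0     q1   q2 
   q1     q1   q3 
   q2     q4   q5 
   q3     q6   q5 
   q4     q4   q7 
   q5     q8   q5 
   q6     q6   q9 
   q7     q9   q5 
   q8     q8  q10 
   q9     q9  q11 
   q10   q11   q5 
 * q11   q11  q11 
(> = start, * = accepting)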